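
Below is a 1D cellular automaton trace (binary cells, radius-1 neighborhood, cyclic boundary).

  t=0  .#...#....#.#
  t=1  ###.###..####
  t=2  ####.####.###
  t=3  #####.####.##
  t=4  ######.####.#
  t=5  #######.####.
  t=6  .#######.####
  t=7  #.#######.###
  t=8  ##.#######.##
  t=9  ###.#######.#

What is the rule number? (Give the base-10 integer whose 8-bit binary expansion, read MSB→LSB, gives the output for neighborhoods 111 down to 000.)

246

  ###|#  b7=1 t=1,i=0
  ##.|#  b6=1 t=1,i=2
  #.#|#  b5=1 t=0,i=0
  #..|#  b4=1 t=0,i=2
  .##|.  b3=0 t=1,i=4
  .#.|#  b2=1 t=0,i=1
  ..#|#  b1=1 t=0,i=4
  ...|.  b0=0 t=0,i=3
  bits 11110110 = 246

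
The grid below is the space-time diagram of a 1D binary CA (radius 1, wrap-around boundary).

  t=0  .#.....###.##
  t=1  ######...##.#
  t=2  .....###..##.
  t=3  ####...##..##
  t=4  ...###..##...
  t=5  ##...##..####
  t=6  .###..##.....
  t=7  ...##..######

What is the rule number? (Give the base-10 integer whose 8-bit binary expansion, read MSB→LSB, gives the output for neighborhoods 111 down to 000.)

117

  [7] ### => .  t=0,i=8
  [6] ##. => #  t=0,i=9
  [5] #.# => #  t=0,i=0
  [4] #.. => #  t=0,i=2
  [3] .## => .  t=0,i=7
  [2] .#. => #  t=0,i=1
  [1] ..# => .  t=0,i=6
  [0] ... => #  t=0,i=3
  bits 01110101 = 117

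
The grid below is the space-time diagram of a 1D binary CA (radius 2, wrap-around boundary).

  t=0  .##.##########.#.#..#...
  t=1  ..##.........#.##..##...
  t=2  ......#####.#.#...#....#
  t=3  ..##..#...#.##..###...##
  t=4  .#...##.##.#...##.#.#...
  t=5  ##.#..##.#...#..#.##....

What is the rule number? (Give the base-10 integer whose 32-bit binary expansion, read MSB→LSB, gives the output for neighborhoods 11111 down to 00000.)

  #####|.  b31=0 t=0,i=6
  ####.|.  b30=0 t=0,i=12
  ###.#|#  b29=1 t=0,i=13
  ###..|#  b28=1 t=3,i=18
  ##.##|#  b27=1 t=0,i=3
  ##.#.|.  b26=0 t=0,i=14
  ##..#|.  b25=0 t=1,i=17
  ##...|.  b24=0 t=1,i=4
  #.###|.  b23=0 t=0,i=4
  #.##.|.  b22=0 t=1,i=15
  #.#.#|#  b21=1 t=0,i=15
  #.#..|.  b20=0 t=0,i=17
  #..##|#  b19=1 t=1,i=18
  #..#.|#  b18=1 t=0,i=19
  #...#|#  b17=1 t=2,i=16
  #....|.  b16=0 t=0,i=22
  .####|.  b15=0 t=0,i=5
  .###.|.  b14=0 t=3,i=17
  .##.#|#  b13=1 t=0,i=2
  .##..|.  b12=0 t=1,i=3
  .#.##|#  b11=1 t=1,i=14
  .#.#.|#  b10=1 t=0,i=16
  .#..#|.  b9=0 t=0,i=18
  .#...|.  b8=0 t=0,i=21
  ..###|#  b7=1 t=2,i=6
  ..##.|.  b6=0 t=0,i=1
  ..#.#|.  b5=0 t=1,i=13
  ..#..|#  b4=1 t=0,i=20
  ...##|.  b3=0 t=0,i=0
  ...#.|#  b2=1 t=1,i=12
  ....#|.  b1=0 t=0,i=23
  .....|#  b0=1 t=1,i=6
  bits 00111000001011100010110010010101 = 942550165

942550165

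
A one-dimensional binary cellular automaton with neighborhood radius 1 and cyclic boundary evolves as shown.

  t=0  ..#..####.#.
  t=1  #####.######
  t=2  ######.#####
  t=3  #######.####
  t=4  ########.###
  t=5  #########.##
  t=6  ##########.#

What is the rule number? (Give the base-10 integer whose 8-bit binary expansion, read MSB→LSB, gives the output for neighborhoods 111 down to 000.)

  ### -> #   bit 7 = 1  t=0,i=6
  ##. -> #   bit 6 = 1  t=0,i=8
  #.# -> #   bit 5 = 1  t=0,i=9
  #.. -> #   bit 4 = 1  t=0,i=3
  .## -> .   bit 3 = 0  t=0,i=5
  .#. -> #   bit 2 = 1  t=0,i=2
  ..# -> #   bit 1 = 1  t=0,i=1
  ... -> #   bit 0 = 1  t=0,i=0
  bits 11110111 = 247

247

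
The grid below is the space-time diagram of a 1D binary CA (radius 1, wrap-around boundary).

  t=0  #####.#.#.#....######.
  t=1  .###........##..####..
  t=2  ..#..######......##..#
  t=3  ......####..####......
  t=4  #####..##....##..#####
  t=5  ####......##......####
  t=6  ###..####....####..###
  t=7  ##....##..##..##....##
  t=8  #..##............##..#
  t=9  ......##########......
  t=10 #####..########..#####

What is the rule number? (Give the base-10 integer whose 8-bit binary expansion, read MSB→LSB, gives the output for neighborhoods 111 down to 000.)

  ###|#  b7=1 t=0,i=1
  ##.|.  b6=0 t=0,i=4
  #.#|.  b5=0 t=0,i=5
  #..|.  b4=0 t=0,i=11
  .##|.  b3=0 t=0,i=0
  .#.|.  b2=0 t=0,i=6
  ..#|.  b1=0 t=0,i=14
  ...|#  b0=1 t=0,i=12
  bits 10000001 = 129

129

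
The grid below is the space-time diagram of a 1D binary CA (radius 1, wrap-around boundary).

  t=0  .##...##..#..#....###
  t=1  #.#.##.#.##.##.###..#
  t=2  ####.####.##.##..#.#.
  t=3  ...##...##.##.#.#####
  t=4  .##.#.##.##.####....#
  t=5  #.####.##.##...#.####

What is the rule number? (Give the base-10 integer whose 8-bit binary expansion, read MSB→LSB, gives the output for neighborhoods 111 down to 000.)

103

  nb ###: next=.  (t=0,i=19, bit7=0)
  nb ##.: next=#  (t=0,i=2, bit6=1)
  nb #.#: next=#  (t=0,i=0, bit5=1)
  nb #..: next=.  (t=0,i=3, bit4=0)
  nb .##: next=.  (t=0,i=1, bit3=0)
  nb .#.: next=#  (t=0,i=10, bit2=1)
  nb ..#: next=#  (t=0,i=5, bit1=1)
  nb ...: next=#  (t=0,i=4, bit0=1)
  bits 01100111 = 103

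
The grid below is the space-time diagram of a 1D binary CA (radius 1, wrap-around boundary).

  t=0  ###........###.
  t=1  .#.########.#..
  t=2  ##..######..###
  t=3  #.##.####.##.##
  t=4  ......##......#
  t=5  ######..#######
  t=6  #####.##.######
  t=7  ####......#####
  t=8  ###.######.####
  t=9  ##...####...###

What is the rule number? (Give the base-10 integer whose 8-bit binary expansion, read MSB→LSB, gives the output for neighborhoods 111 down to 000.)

151

  nb ###: next=#  (t=0,i=1, bit7=1)
  nb ##.: next=.  (t=0,i=2, bit6=0)
  nb #.#: next=.  (t=0,i=14, bit5=0)
  nb #..: next=#  (t=0,i=3, bit4=1)
  nb .##: next=.  (t=0,i=0, bit3=0)
  nb .#.: next=#  (t=1,i=1, bit2=1)
  nb ..#: next=#  (t=0,i=10, bit1=1)
  nb ...: next=#  (t=0,i=4, bit0=1)
  bits 10010111 = 151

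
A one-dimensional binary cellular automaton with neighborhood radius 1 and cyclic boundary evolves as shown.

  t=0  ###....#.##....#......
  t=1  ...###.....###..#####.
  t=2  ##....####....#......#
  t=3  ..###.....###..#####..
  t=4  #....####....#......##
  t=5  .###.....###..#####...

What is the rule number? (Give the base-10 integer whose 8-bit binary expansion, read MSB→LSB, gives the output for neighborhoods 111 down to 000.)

17

  nb ###: next=.  (t=0,i=1, bit7=0)
  nb ##.: next=.  (t=0,i=2, bit6=0)
  nb #.#: next=.  (t=0,i=8, bit5=0)
  nb #..: next=#  (t=0,i=3, bit4=1)
  nb .##: next=.  (t=0,i=0, bit3=0)
  nb .#.: next=.  (t=0,i=7, bit2=0)
  nb ..#: next=.  (t=0,i=6, bit1=0)
  nb ...: next=#  (t=0,i=4, bit0=1)
  bits 00010001 = 17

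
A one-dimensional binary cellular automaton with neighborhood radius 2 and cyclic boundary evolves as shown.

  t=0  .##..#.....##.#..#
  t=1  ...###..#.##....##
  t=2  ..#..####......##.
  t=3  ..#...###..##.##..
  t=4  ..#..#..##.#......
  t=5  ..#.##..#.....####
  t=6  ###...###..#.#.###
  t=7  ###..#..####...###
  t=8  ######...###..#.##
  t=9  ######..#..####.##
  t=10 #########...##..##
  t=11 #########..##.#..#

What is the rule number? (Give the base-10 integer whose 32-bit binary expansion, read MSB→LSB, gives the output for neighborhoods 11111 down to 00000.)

3531899001

  [31] ##### => #  t=6,i=0
  [30] ####. => #  t=2,i=7
  [29] ###.# => .  t=9,i=14
  [28] ###.. => #  t=1,i=5
  [27] ##.## => .  t=3,i=13
  [26] ##.#. => .  t=0,i=13
  [25] ##..# => #  t=0,i=3
  [24] ##... => .  t=1,i=0
  [23] #.### => #  t=6,i=15
  [22] #.##. => .  t=0,i=1
  [21] #.#.# => .  t=6,i=13
  [20] #.#.. => .  t=0,i=14
  [19] #..## => .  t=2,i=4
  [18] #..#. => #  t=0,i=4
  [17] #...# => .  t=1,i=1
  [16] #.... => .  t=0,i=7
  [15] .#### => #  t=2,i=6
  [14] .###. => .  t=1,i=4
  [13] .##.# => .  t=0,i=12
  [12] .##.. => .  t=0,i=2
  [11] .#.## => .  t=0,i=0
  [10] .#.#. => .  t=6,i=12
  [9] .#..# => .  t=0,i=15
  [8] .#... => .  t=0,i=6
  [7] ..### => .  t=1,i=3
  [6] ..##. => #  t=0,i=11
  [5] ..#.# => #  t=0,i=17
  [4] ..#.. => #  t=0,i=5
  [3] ...## => #  t=0,i=10
  [2] ...#. => .  t=2,i=1
  [1] ....# => .  t=0,i=9
  [0] ..... => #  t=0,i=8
  bits 11010010100001001000000001111001 = 3531899001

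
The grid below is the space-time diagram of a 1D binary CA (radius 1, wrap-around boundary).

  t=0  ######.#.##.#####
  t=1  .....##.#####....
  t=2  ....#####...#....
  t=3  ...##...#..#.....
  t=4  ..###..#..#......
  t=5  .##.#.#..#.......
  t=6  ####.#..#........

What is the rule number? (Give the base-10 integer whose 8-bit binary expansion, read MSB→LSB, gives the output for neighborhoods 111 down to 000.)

106

  ### -> .   bit 7 = 0  t=0,i=0
  ##. -> #   bit 6 = 1  t=0,i=5
  #.# -> #   bit 5 = 1  t=0,i=6
  #.. -> .   bit 4 = 0  t=1,i=13
  .## -> #   bit 3 = 1  t=0,i=9
  .#. -> .   bit 2 = 0  t=0,i=7
  ..# -> #   bit 1 = 1  t=1,i=4
  ... -> .   bit 0 = 0  t=1,i=0
  bits 01101010 = 106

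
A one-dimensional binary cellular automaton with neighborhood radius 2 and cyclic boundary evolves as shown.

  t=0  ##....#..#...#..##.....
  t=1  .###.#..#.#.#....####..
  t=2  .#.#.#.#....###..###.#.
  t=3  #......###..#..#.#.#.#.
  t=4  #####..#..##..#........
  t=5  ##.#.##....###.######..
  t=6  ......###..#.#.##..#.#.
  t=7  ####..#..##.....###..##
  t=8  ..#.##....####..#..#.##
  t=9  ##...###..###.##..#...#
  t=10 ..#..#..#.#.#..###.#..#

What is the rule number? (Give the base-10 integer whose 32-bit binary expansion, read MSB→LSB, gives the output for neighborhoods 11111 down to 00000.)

  #####|.  b31=0 t=4,i=2
  ####.|#  b30=1 t=1,i=19
  ###.#|#  b29=1 t=1,i=3
  ###..|.  b28=0 t=1,i=20
  ##.##|.  b27=0 t=5,i=14
  ##.#.|.  b26=0 t=1,i=4
  ##..#|#  b25=1 t=2,i=15
  ##...|#  b24=1 t=0,i=2
  #.###|#  b23=1 t=5,i=15
  #.##.|.  b22=0 t=5,i=5
  #.#.#|.  b21=0 t=1,i=10
  #.#..|#  b20=1 t=1,i=5
  #..##|.  b19=0 t=0,i=15
  #..#.|#  b18=1 t=0,i=8
  #...#|.  b17=0 t=0,i=11
  #....|#  b16=1 t=0,i=3
  .####|#  b15=1 t=1,i=18
  .###.|.  b14=0 t=1,i=2
  .##.#|.  b13=0 t=5,i=1
  .##..|#  b12=1 t=0,i=1
  .#.##|.  b11=0 t=5,i=4
  .#.#.|.  b10=0 t=1,i=9
  .#..#|.  b9=0 t=0,i=7
  .#...|#  b8=1 t=0,i=10
  ..###|#  b7=1 t=1,i=1
  ..##.|.  b6=0 t=0,i=0
  ..#.#|.  b5=0 t=1,i=8
  ..#..|.  b4=0 t=0,i=6
  ...##|.  b3=0 t=0,i=22
  ...#.|#  b2=1 t=0,i=5
  ....#|.  b1=0 t=0,i=4
  .....|#  b0=1 t=0,i=20
  bits 01100011100101011001000110000101 = 1670746501

1670746501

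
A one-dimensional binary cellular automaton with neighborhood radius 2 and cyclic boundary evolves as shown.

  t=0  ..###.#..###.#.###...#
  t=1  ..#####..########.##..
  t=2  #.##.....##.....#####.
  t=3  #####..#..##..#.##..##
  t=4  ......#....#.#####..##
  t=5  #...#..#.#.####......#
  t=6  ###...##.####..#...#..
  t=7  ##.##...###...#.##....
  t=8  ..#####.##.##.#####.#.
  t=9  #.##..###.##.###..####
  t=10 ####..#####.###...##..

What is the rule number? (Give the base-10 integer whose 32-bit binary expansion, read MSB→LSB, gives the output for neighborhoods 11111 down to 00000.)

771152290

  ##### -> .   bit 31 = 0  t=1,i=4
  ####. -> .   bit 30 = 0  t=1,i=5
  ###.# -> #   bit 29 = 1  t=0,i=4
  ###.. -> .   bit 28 = 0  t=0,i=17
  ##.## -> #   bit 27 = 1  t=1,i=17
  ##.#. -> #   bit 26 = 1  t=0,i=5
  ##..# -> .   bit 25 = 0  t=1,i=7
  ##... -> #   bit 24 = 1  t=0,i=18
  #.### -> #   bit 23 = 1  t=0,i=15
  #.##. -> #   bit 22 = 1  t=1,i=18
  #.#.# -> #   bit 21 = 1  t=0,i=13
  #.#.. -> #   bit 20 = 1  t=0,i=6
  #..## -> .   bit 19 = 0  t=0,i=1
  #..#. -> #   bit 18 = 1  t=3,i=6
  #...# -> #   bit 17 = 1  t=0,i=19
  #.... -> .   bit 16 = 0  t=1,i=21
  .#### -> #   bit 15 = 1  t=1,i=3
  .###. -> #   bit 14 = 1  t=0,i=3
  .##.# -> .   bit 13 = 0  t=6,i=7
  .##.. -> #   bit 12 = 1  t=1,i=19
  .#.## -> #   bit 11 = 1  t=0,i=14
  .#.#. -> .   bit 10 = 0  t=5,i=8
  .#..# -> .   bit 9 = 0  t=0,i=0
  .#... -> #   bit 8 = 1  t=4,i=7
  ..### -> #   bit 7 = 1  t=0,i=2
  ..##. -> .   bit 6 = 0  t=2,i=9
  ..#.# -> #   bit 5 = 1  t=3,i=14
  ..#.. -> .   bit 4 = 0  t=0,i=21
  ...## -> .   bit 3 = 0  t=1,i=1
  ...#. -> .   bit 2 = 0  t=0,i=20
  ....# -> #   bit 1 = 1  t=1,i=0
  ..... -> .   bit 0 = 0  t=2,i=6
  bits 00101101111101101101100110100010 = 771152290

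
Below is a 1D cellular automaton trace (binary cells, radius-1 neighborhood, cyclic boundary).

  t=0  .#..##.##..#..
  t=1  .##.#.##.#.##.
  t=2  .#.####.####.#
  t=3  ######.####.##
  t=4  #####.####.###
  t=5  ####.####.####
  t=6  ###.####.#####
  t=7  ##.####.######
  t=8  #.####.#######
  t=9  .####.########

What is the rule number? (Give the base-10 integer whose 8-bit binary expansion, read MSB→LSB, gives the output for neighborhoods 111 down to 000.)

188

  [7] ### => #  t=2,i=4
  [6] ##. => .  t=0,i=5
  [5] #.# => #  t=0,i=6
  [4] #.. => #  t=0,i=2
  [3] .## => #  t=0,i=4
  [2] .#. => #  t=0,i=1
  [1] ..# => .  t=0,i=0
  [0] ... => .  t=0,i=13
  bits 10111100 = 188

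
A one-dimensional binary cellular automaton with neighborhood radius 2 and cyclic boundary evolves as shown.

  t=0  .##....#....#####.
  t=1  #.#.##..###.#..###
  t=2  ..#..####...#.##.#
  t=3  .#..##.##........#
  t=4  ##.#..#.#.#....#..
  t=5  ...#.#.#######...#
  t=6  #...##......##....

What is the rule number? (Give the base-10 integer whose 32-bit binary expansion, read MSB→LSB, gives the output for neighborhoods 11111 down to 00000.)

1513952642

  ##### -> .   bit 31 = 0  t=0,i=14
  ####. -> #   bit 30 = 1  t=0,i=15
  ###.# -> .   bit 29 = 0  t=1,i=0
  ###.. -> #   bit 28 = 1  t=0,i=16
  ##.## -> #   bit 27 = 1  t=3,i=6
  ##.#. -> .   bit 26 = 0  t=1,i=1
  ##..# -> #   bit 25 = 1  t=0,i=17
  ##... -> .   bit 24 = 0  t=0,i=3
  #.### -> .   bit 23 = 0  t=5,i=7
  #.##. -> .   bit 22 = 0  t=1,i=4
  #.#.# -> #   bit 21 = 1  t=1,i=2
  #.#.. -> #   bit 20 = 1  t=1,i=12
  #..## -> #   bit 19 = 1  t=0,i=0
  #..#. -> #   bit 18 = 1  t=2,i=1
  #...# -> .   bit 17 = 0  t=2,i=10
  #.... -> #   bit 16 = 1  t=0,i=4
  .#### -> .   bit 15 = 0  t=0,i=13
  .###. -> .   bit 14 = 0  t=1,i=9
  .##.# -> .   bit 13 = 0  t=2,i=15
  .##.. -> #   bit 12 = 1  t=0,i=2
  .#.## -> .   bit 11 = 0  t=1,i=3
  .#.#. -> #   bit 10 = 1  t=3,i=0
  .#..# -> .   bit 9 = 0  t=1,i=13
  .#... -> #   bit 8 = 1  t=0,i=8
  ..### -> #   bit 7 = 1  t=0,i=12
  ..##. -> .   bit 6 = 0  t=0,i=1
  ..#.# -> .   bit 5 = 0  t=2,i=12
  ..#.. -> .   bit 4 = 0  t=0,i=7
  ...## -> .   bit 3 = 0  t=0,i=11
  ...#. -> .   bit 2 = 0  t=0,i=6
  ....# -> #   bit 1 = 1  t=0,i=5
  ..... -> .   bit 0 = 0  t=3,i=11
  bits 01011010001111010001010110000010 = 1513952642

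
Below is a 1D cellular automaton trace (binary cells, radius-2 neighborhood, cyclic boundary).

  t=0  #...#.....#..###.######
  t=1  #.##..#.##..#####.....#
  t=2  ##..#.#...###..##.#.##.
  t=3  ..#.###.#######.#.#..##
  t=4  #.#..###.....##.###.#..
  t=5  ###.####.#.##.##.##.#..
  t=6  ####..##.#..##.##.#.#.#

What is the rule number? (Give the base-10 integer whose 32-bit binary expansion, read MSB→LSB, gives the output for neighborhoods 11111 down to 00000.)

  [31] ##### => .  t=0,i=19
  [30] ####. => #  t=0,i=22
  [29] ###.# => #  t=0,i=15
  [28] ###.. => #  t=0,i=0
  [27] ##.## => #  t=0,i=16
  [26] ##.#. => .  t=2,i=17
  [25] ##..# => #  t=1,i=4
  [24] ##... => .  t=0,i=1
  [23] #.### => .  t=0,i=17
  [22] #.##. => .  t=1,i=2
  [21] #.#.# => #  t=2,i=18
  [20] #.#.. => #  t=2,i=6
  [19] #..## => #  t=0,i=12
  [18] #..#. => .  t=1,i=5
  [17] #...# => #  t=0,i=2
  [16] #.... => #  t=0,i=6
  [15] .#### => .  t=0,i=18
  [14] .###. => #  t=0,i=14
  [13] .##.# => #  t=1,i=0
  [12] .##.. => .  t=1,i=3
  [11] .#.## => .  t=1,i=7
  [10] .#.#. => #  t=2,i=5
  [9] .#..# => .  t=0,i=11
  [8] .#... => .  t=0,i=5
  [7] ..### => #  t=0,i=13
  [6] ..##. => .  t=1,i=22
  [5] ..#.# => #  t=1,i=6
  [4] ..#.. => .  t=0,i=4
  [3] ...## => #  t=1,i=21
  [2] ...#. => #  t=0,i=3
  [1] ....# => #  t=0,i=8
  [0] ..... => .  t=0,i=7
  bits 01111010001110110110010010101110 = 2050712750

2050712750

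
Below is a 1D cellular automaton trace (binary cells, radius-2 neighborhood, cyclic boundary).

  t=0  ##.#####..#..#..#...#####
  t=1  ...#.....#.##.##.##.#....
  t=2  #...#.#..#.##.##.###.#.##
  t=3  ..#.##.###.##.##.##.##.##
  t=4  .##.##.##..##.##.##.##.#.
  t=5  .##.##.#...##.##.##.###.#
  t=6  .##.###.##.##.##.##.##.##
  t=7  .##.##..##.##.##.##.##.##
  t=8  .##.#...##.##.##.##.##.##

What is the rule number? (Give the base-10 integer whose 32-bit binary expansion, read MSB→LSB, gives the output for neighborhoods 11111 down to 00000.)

82208737

  ##### -> .   bit 31 = 0  t=0,i=5
  ####. -> .   bit 30 = 0  t=0,i=0
  ###.# -> .   bit 29 = 0  t=0,i=1
  ###.. -> .   bit 28 = 0  t=0,i=7
  ##.## -> .   bit 27 = 0  t=0,i=2
  ##.#. -> #   bit 26 = 1  t=1,i=19
  ##..# -> .   bit 25 = 0  t=0,i=8
  ##... -> .   bit 24 = 0  t=2,i=1
  #.### -> #   bit 23 = 1  t=0,i=3
  #.##. -> #   bit 22 = 1  t=1,i=11
  #.#.# -> #   bit 21 = 1  t=2,i=21
  #.#.. -> .   bit 20 = 0  t=1,i=20
  #..## -> .   bit 19 = 0  t=4,i=0
  #..#. -> #   bit 18 = 1  t=0,i=9
  #...# -> #   bit 17 = 1  t=0,i=18
  #.... -> .   bit 16 = 0  t=1,i=5
  .#### -> .   bit 15 = 0  t=0,i=4
  .###. -> #   bit 14 = 1  t=2,i=18
  .##.# -> #   bit 13 = 1  t=1,i=12
  .##.. -> .   bit 12 = 0  t=3,i=24
  .#.## -> .   bit 11 = 0  t=1,i=10
  .#.#. -> #   bit 10 = 1  t=2,i=5
  .#..# -> #   bit 9 = 1  t=0,i=11
  .#... -> #   bit 8 = 1  t=0,i=17
  ..### -> #   bit 7 = 1  t=0,i=20
  ..##. -> #   bit 6 = 1  t=4,i=1
  ..#.# -> #   bit 5 = 1  t=1,i=9
  ..#.. -> .   bit 4 = 0  t=0,i=10
  ...## -> .   bit 3 = 0  t=0,i=19
  ...#. -> .   bit 2 = 0  t=1,i=2
  ....# -> .   bit 1 = 0  t=1,i=1
  ..... -> #   bit 0 = 1  t=1,i=0
  bits 00000100111001100110011111100001 = 82208737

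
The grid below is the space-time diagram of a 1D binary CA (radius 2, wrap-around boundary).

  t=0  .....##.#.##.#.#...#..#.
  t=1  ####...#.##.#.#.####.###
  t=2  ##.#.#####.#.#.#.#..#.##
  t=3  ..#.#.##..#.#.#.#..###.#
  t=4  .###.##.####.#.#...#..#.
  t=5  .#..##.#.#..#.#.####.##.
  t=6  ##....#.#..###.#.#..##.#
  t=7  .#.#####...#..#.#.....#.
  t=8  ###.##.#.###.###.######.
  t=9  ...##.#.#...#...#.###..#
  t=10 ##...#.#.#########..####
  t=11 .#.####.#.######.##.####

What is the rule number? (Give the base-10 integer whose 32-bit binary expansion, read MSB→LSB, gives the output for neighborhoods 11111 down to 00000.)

2655489463

  [31] ##### => #  t=1,i=0
  [30] ####. => .  t=1,i=2
  [29] ###.# => .  t=1,i=19
  [28] ###.. => #  t=1,i=3
  [27] ##.## => #  t=1,i=20
  [26] ##.#. => #  t=0,i=7
  [25] ##..# => #  t=3,i=8
  [24] ##... => .  t=1,i=4
  [23] #.### => .  t=1,i=16
  [22] #.##. => #  t=0,i=10
  [21] #.#.# => .  t=0,i=8
  [20] #.#.. => .  t=0,i=15
  [19] #..## => .  t=3,i=18
  [18] #..#. => #  t=0,i=21
  [17] #...# => #  t=0,i=17
  [16] #.... => #  t=0,i=0
  [15] .#### => #  t=1,i=17
  [14] .###. => .  t=3,i=20
  [13] .##.# => .  t=0,i=6
  [12] .##.. => .  t=3,i=7
  [11] .#.## => #  t=0,i=9
  [10] .#.#. => #  t=0,i=14
  [9] .#..# => .  t=0,i=20
  [8] .#... => #  t=0,i=16
  [7] ..### => #  t=3,i=19
  [6] ..##. => .  t=0,i=5
  [5] ..#.# => #  t=1,i=7
  [4] ..#.. => #  t=0,i=19
  [3] ...## => .  t=0,i=4
  [2] ...#. => #  t=0,i=18
  [1] ....# => #  t=0,i=3
  [0] ..... => #  t=0,i=1
  bits 10011110010001111000110110110111 = 2655489463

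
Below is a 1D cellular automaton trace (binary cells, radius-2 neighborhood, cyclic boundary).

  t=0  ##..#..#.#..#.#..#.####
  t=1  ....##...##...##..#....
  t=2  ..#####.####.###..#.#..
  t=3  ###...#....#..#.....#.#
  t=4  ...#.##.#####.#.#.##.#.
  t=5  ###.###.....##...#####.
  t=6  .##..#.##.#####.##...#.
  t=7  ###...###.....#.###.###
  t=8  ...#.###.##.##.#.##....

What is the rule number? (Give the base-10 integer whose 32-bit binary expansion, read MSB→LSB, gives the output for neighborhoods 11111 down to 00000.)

  [31] ##### => .  t=0,i=21
  [30] ####. => .  t=0,i=0
  [29] ###.# => #  t=2,i=6
  [28] ###.. => .  t=0,i=1
  [27] ##.## => .  t=2,i=7
  [26] ##.#. => #  t=4,i=13
  [25] ##..# => .  t=0,i=2
  [24] ##... => #  t=1,i=6
  [23] #.### => .  t=0,i=19
  [22] #.##. => #  t=4,i=5
  [21] #.#.# => .  t=4,i=14
  [20] #.#.. => #  t=0,i=9
  [19] #..## => #  t=6,i=0
  [18] #..#. => .  t=0,i=3
  [17] #...# => .  t=1,i=7
  [16] #.... => #  t=1,i=20
  [15] .#### => .  t=0,i=20
  [14] .###. => #  t=2,i=14
  [13] .##.# => #  t=4,i=6
  [12] .##.. => #  t=1,i=5
  [11] .#.## => #  t=0,i=18
  [10] .#.#. => .  t=0,i=8
  [9] .#..# => #  t=0,i=5
  [8] .#... => .  t=1,i=19
  [7] ..### => #  t=2,i=2
  [6] ..##. => #  t=1,i=4
  [5] ..#.# => .  t=0,i=7
  [4] ..#.. => #  t=0,i=4
  [3] ...## => #  t=1,i=3
  [2] ...#. => #  t=3,i=5
  [1] ....# => #  t=1,i=2
  [0] ..... => .  t=1,i=0
  bits 00100101010110010111101011011110 = 626621150

626621150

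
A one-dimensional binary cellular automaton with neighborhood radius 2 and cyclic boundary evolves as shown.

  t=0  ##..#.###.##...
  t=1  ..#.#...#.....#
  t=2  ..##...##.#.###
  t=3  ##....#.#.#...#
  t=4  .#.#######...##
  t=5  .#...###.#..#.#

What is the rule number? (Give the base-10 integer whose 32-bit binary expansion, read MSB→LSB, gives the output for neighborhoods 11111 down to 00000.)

2989040830

  [31] ##### => #  t=4,i=5
  [30] ####. => .  t=4,i=8
  [29] ###.# => #  t=0,i=8
  [28] ###.. => #  t=2,i=14
  [27] ##.## => .  t=0,i=9
  [26] ##.#. => .  t=2,i=9
  [25] ##..# => #  t=0,i=2
  [24] ##... => .  t=0,i=12
  [23] #.### => .  t=0,i=6
  [22] #.##. => .  t=0,i=10
  [21] #.#.# => #  t=2,i=10
  [20] #.#.. => .  t=1,i=4
  [19] #..## => #  t=2,i=1
  [18] #..#. => .  t=0,i=3
  [17] #...# => .  t=0,i=13
  [16] #.... => #  t=1,i=10
  [15] .#### => .  t=4,i=4
  [14] .###. => .  t=0,i=7
  [13] .##.# => #  t=2,i=8
  [12] .##.. => .  t=0,i=1
  [11] .#.## => .  t=0,i=5
  [10] .#.#. => #  t=1,i=3
  [9] .#..# => .  t=1,i=0
  [8] .#... => .  t=1,i=5
  [7] ..### => #  t=3,i=14
  [6] ..##. => .  t=0,i=0
  [5] ..#.# => #  t=0,i=4
  [4] ..#.. => #  t=1,i=8
  [3] ...## => #  t=0,i=14
  [2] ...#. => #  t=1,i=7
  [1] ....# => #  t=1,i=12
  [0] ..... => .  t=1,i=11
  bits 10110010001010010010010010111110 = 2989040830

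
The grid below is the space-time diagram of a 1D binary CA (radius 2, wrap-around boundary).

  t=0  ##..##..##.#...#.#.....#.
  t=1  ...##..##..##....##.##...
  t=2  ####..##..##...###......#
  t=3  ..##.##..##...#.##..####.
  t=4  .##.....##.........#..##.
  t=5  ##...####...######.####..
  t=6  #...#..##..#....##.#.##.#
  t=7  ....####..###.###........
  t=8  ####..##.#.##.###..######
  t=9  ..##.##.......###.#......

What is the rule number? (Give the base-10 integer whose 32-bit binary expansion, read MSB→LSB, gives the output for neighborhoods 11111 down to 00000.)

1889289051

  [31] ##### => .  t=2,i=1
  [30] ####. => #  t=2,i=2
  [29] ###.# => #  t=5,i=17
  [28] ###.. => #  t=2,i=3
  [27] ##.## => .  t=1,i=19
  [26] ##.#. => .  t=0,i=10
  [25] ##..# => .  t=0,i=2
  [24] ##... => .  t=1,i=13
  [23] #.### => #  t=5,i=19
  [22] #.##. => .  t=0,i=0
  [21] #.#.# => .  t=6,i=19
  [20] #.#.. => #  t=0,i=11
  [19] #..## => #  t=0,i=3
  [18] #..#. => #  t=6,i=10
  [17] #...# => .  t=0,i=13
  [16] #.... => .  t=0,i=19
  [15] .#### => .  t=2,i=0
  [14] .###. => #  t=2,i=16
  [13] .##.# => .  t=0,i=9
  [12] .##.. => .  t=0,i=1
  [11] .#.## => .  t=0,i=24
  [10] .#.#. => .  t=0,i=16
  [9] .#..# => #  t=4,i=20
  [8] .#... => #  t=0,i=12
  [7] ..### => .  t=2,i=15
  [6] ..##. => #  t=0,i=4
  [5] ..#.# => .  t=0,i=15
  [4] ..#.. => #  t=4,i=19
  [3] ...## => #  t=1,i=2
  [2] ...#. => .  t=0,i=14
  [1] ....# => #  t=0,i=21
  [0] ..... => #  t=0,i=20
  bits 01110000100111000100001101011011 = 1889289051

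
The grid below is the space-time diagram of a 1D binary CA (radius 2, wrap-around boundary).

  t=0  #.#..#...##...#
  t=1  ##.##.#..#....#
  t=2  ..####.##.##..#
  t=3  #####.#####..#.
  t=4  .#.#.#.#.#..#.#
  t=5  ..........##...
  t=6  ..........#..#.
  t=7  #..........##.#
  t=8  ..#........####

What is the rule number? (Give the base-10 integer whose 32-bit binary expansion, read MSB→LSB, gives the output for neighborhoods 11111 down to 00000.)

1280158656

  ##### -> .   bit 31 = 0  t=3,i=2
  ####. -> #   bit 30 = 1  t=2,i=4
  ###.# -> .   bit 29 = 0  t=1,i=1
  ###.. -> .   bit 28 = 0  t=3,i=10
  ##.## -> #   bit 27 = 1  t=1,i=2
  ##.#. -> #   bit 26 = 1  t=0,i=1
  ##..# -> .   bit 25 = 0  t=2,i=12
  ##... -> .   bit 24 = 0  t=0,i=11
  #.### -> .   bit 23 = 0  t=3,i=0
  #.##. -> #   bit 22 = 1  t=1,i=3
  #.#.# -> .   bit 21 = 0  t=4,i=1
  #.#.. -> .   bit 20 = 0  t=0,i=2
  #..## -> #   bit 19 = 1  t=2,i=1
  #..#. -> #   bit 18 = 1  t=0,i=4
  #...# -> .   bit 17 = 0  t=0,i=7
  #.... -> #   bit 16 = 1  t=1,i=11
  .#### -> #   bit 15 = 1  t=2,i=3
  .###. -> .   bit 14 = 0  t=1,i=0
  .##.# -> #   bit 13 = 1  t=0,i=0
  .##.. -> .   bit 12 = 0  t=0,i=10
  .#.## -> #   bit 11 = 1  t=3,i=14
  .#.#. -> .   bit 10 = 0  t=4,i=0
  .#..# -> #   bit 9 = 1  t=0,i=3
  .#... -> #   bit 8 = 1  t=0,i=6
  ..### -> #   bit 7 = 1  t=1,i=14
  ..##. -> #   bit 6 = 1  t=0,i=9
  ..#.# -> .   bit 5 = 0  t=3,i=13
  ..#.. -> .   bit 4 = 0  t=0,i=5
  ...## -> .   bit 3 = 0  t=0,i=8
  ...#. -> .   bit 2 = 0  t=6,i=9
  ....# -> .   bit 1 = 0  t=1,i=12
  ..... -> .   bit 0 = 0  t=5,i=0
  bits 01001100010011011010101111000000 = 1280158656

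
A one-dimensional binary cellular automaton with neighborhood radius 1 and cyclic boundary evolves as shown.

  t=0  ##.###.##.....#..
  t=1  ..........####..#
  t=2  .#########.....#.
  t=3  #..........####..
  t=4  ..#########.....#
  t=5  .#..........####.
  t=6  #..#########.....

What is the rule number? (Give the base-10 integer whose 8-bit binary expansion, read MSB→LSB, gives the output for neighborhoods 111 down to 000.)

3

  [7] ### => .  t=0,i=4
  [6] ##. => .  t=0,i=1
  [5] #.# => .  t=0,i=2
  [4] #.. => .  t=0,i=9
  [3] .## => .  t=0,i=0
  [2] .#. => .  t=0,i=14
  [1] ..# => #  t=0,i=13
  [0] ... => #  t=0,i=10
  bits 00000011 = 3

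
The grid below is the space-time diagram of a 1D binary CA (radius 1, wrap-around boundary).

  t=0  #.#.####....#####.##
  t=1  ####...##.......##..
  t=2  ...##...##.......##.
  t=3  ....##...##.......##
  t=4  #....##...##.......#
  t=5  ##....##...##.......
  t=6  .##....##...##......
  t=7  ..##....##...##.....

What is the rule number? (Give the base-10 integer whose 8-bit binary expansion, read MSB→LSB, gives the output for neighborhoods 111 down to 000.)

  [7] ### => .  t=0,i=5
  [6] ##. => #  t=0,i=0
  [5] #.# => #  t=0,i=1
  [4] #.. => #  t=0,i=8
  [3] .## => .  t=0,i=4
  [2] .#. => #  t=0,i=2
  [1] ..# => .  t=0,i=11
  [0] ... => .  t=0,i=9
  bits 01110100 = 116

116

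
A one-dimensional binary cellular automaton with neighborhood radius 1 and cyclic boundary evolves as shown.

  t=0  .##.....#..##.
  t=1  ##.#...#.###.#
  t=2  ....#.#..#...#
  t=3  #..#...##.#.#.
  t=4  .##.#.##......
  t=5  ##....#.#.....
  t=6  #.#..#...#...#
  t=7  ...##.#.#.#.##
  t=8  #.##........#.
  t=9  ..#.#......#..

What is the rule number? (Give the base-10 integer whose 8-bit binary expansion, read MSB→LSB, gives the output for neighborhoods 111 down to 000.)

26

  nb ###: next=.  (t=1,i=0, bit7=0)
  nb ##.: next=.  (t=0,i=2, bit6=0)
  nb #.#: next=.  (t=1,i=2, bit5=0)
  nb #..: next=#  (t=0,i=3, bit4=1)
  nb .##: next=#  (t=0,i=1, bit3=1)
  nb .#.: next=.  (t=0,i=8, bit2=0)
  nb ..#: next=#  (t=0,i=0, bit1=1)
  nb ...: next=.  (t=0,i=4, bit0=0)
  bits 00011010 = 26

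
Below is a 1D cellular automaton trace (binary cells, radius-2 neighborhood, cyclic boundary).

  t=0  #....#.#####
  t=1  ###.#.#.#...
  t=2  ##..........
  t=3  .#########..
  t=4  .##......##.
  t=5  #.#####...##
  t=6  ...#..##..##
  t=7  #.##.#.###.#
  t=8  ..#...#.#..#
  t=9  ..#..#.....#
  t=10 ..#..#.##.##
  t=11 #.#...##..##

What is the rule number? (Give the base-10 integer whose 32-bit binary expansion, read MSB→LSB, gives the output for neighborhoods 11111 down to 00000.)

323606677

  nb #####: next=.  (t=0,i=9, bit31=0)
  nb ####.: next=.  (t=0,i=11, bit30=0)
  nb ###.#: next=.  (t=1,i=2, bit29=0)
  nb ###..: next=#  (t=0,i=0, bit28=1)
  nb ##.##: next=.  (t=5,i=1, bit27=0)
  nb ##.#.: next=.  (t=1,i=3, bit26=0)
  nb ##..#: next=#  (t=4,i=11, bit25=1)
  nb ##...: next=#  (t=0,i=1, bit24=1)
  nb #.###: next=.  (t=0,i=7, bit23=0)
  nb #.##.: next=#  (t=7,i=2, bit22=1)
  nb #.#.#: next=.  (t=1,i=4, bit21=0)
  nb #.#..: next=.  (t=1,i=8, bit20=0)
  nb #..##: next=#  (t=4,i=0, bit19=1)
  nb #..#.: next=.  (t=8,i=1, bit18=0)
  nb #...#: next=.  (t=1,i=10, bit17=0)
  nb #....: next=#  (t=0,i=2, bit16=1)
  nb .####: next=#  (t=0,i=8, bit15=1)
  nb .###.: next=#  (t=1,i=1, bit14=1)
  nb .##.#: next=.  (t=7,i=0, bit13=0)
  nb .##..: next=#  (t=2,i=1, bit12=1)
  nb .#.##: next=#  (t=0,i=6, bit11=1)
  nb .#.#.: next=.  (t=1,i=5, bit10=0)
  nb .#..#: next=.  (t=6,i=4, bit9=0)
  nb .#...: next=.  (t=1,i=9, bit8=0)
  nb ..###: next=#  (t=1,i=0, bit7=1)
  nb ..##.: next=.  (t=2,i=0, bit6=0)
  nb ..#.#: next=.  (t=0,i=5, bit5=0)
  nb ..#..: next=#  (t=6,i=3, bit4=1)
  nb ...##: next=.  (t=1,i=11, bit3=0)
  nb ...#.: next=#  (t=0,i=4, bit2=1)
  nb ....#: next=.  (t=0,i=3, bit1=0)
  nb .....: next=#  (t=2,i=4, bit0=1)
  bits 00010011010010011101100010010101 = 323606677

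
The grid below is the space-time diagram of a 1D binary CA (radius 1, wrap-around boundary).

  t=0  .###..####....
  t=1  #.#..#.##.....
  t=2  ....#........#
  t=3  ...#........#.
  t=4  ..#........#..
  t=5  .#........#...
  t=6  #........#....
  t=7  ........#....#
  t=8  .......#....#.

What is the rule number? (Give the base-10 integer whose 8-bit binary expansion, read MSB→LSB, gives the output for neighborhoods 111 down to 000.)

130

  nb ###: next=#  (t=0,i=2, bit7=1)
  nb ##.: next=.  (t=0,i=3, bit6=0)
  nb #.#: next=.  (t=1,i=1, bit5=0)
  nb #..: next=.  (t=0,i=4, bit4=0)
  nb .##: next=.  (t=0,i=1, bit3=0)
  nb .#.: next=.  (t=1,i=0, bit2=0)
  nb ..#: next=#  (t=0,i=0, bit1=1)
  nb ...: next=.  (t=0,i=11, bit0=0)
  bits 10000010 = 130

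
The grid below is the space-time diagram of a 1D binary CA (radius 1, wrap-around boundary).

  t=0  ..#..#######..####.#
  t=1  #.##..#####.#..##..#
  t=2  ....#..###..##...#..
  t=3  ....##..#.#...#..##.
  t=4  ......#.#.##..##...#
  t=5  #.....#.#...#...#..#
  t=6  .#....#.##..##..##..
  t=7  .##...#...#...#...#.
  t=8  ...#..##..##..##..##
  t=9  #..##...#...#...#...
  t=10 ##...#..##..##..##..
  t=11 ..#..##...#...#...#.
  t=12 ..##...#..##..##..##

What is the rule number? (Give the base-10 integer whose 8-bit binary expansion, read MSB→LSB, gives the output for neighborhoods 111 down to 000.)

  ###|#  b7=1 t=0,i=6
  ##.|.  b6=0 t=0,i=11
  #.#|.  b5=0 t=0,i=18
  #..|#  b4=1 t=0,i=0
  .##|.  b3=0 t=0,i=5
  .#.|#  b2=1 t=0,i=2
  ..#|.  b1=0 t=0,i=1
  ...|.  b0=0 t=2,i=0
  bits 10010100 = 148

148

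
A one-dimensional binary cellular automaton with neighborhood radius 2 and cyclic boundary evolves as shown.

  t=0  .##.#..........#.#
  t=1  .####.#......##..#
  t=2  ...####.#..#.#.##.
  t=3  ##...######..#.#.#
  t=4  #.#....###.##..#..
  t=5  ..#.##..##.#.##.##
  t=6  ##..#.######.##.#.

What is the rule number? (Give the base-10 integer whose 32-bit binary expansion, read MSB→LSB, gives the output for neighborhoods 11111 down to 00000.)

  [31] ##### => #  t=3,i=7
  [30] ####. => #  t=1,i=3
  [29] ###.# => #  t=1,i=4
  [28] ###.. => .  t=3,i=1
  [27] ##.## => .  t=4,i=10
  [26] ##.#. => #  t=0,i=3
  [25] ##..# => #  t=1,i=15
  [24] ##... => #  t=2,i=17
  [23] #.### => .  t=1,i=1
  [22] #.##. => #  t=0,i=1
  [21] #.#.# => #  t=0,i=17
  [20] #.#.. => #  t=0,i=4
  [19] #..## => #  t=5,i=7
  [18] #..#. => #  t=1,i=16
  [17] #...# => .  t=3,i=3
  [16] #.... => #  t=0,i=6
  [15] .#### => .  t=1,i=2
  [14] .###. => #  t=3,i=0
  [13] .##.# => #  t=0,i=2
  [12] .##.. => .  t=1,i=14
  [11] .#.## => .  t=0,i=0
  [10] .#.#. => .  t=0,i=16
  [9] .#..# => #  t=2,i=9
  [8] .#... => .  t=0,i=5
  [7] ..### => .  t=2,i=3
  [6] ..##. => #  t=1,i=13
  [5] ..#.# => .  t=0,i=15
  [4] ..#.. => .  t=4,i=15
  [3] ...## => .  t=1,i=12
  [2] ...#. => #  t=0,i=14
  [1] ....# => #  t=0,i=13
  [0] ..... => .  t=0,i=7
  bits 11100111011111010110001001000110 = 3883754054

3883754054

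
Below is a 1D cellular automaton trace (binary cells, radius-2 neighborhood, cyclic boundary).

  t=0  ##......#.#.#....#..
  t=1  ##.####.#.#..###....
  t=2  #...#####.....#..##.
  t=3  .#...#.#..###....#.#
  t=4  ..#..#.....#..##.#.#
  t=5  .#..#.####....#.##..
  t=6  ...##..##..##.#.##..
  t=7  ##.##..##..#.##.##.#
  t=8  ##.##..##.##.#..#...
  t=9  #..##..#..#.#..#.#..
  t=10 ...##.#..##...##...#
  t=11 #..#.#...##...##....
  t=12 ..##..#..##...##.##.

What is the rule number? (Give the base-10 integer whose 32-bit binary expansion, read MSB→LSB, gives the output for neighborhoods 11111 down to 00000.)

1684394339

  nb #####: next=.  (t=2,i=6, bit31=0)
  nb ####.: next=#  (t=1,i=5, bit30=1)
  nb ###.#: next=#  (t=1,i=6, bit29=1)
  nb ###..: next=.  (t=1,i=15, bit28=0)
  nb ##.##: next=.  (t=1,i=2, bit27=0)
  nb ##.#.: next=#  (t=1,i=7, bit26=1)
  nb ##..#: next=.  (t=6,i=5, bit25=0)
  nb ##...: next=.  (t=0,i=2, bit24=0)
  nb #.###: next=.  (t=1,i=3, bit23=0)
  nb #.##.: next=#  (t=5,i=16, bit22=1)
  nb #.#.#: next=#  (t=0,i=10, bit21=1)
  nb #.#..: next=.  (t=0,i=12, bit20=0)
  nb #..##: next=.  (t=0,i=19, bit19=0)
  nb #..#.: next=#  (t=4,i=1, bit18=1)
  nb #...#: next=.  (t=2,i=2, bit17=0)
  nb #....: next=#  (t=0,i=3, bit16=1)
  nb .####: next=#  (t=1,i=4, bit15=1)
  nb .###.: next=#  (t=1,i=14, bit14=1)
  nb .##.#: next=.  (t=1,i=1, bit13=0)
  nb .##..: next=#  (t=0,i=1, bit12=1)
  nb .#.##: next=.  (t=5,i=5, bit11=0)
  nb .#.#.: next=.  (t=0,i=9, bit10=0)
  nb .#..#: next=.  (t=0,i=18, bit9=0)
  nb .#...: next=#  (t=0,i=13, bit8=1)
  nb ..###: next=.  (t=1,i=13, bit7=0)
  nb ..##.: next=#  (t=0,i=0, bit6=1)
  nb ..#.#: next=#  (t=0,i=8, bit5=1)
  nb ..#..: next=.  (t=0,i=17, bit4=0)
  nb ...##: next=.  (t=1,i=19, bit3=0)
  nb ...#.: next=.  (t=0,i=7, bit2=0)
  nb ....#: next=#  (t=0,i=6, bit1=1)
  nb .....: next=#  (t=0,i=4, bit0=1)
  bits 01100100011001011101000101100011 = 1684394339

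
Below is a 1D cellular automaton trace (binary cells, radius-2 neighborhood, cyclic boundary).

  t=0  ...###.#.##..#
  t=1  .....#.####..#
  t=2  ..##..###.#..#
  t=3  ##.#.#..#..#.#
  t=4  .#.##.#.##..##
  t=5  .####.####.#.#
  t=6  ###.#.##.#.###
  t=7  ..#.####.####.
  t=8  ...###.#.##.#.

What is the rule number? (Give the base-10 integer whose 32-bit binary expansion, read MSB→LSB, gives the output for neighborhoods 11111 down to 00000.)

  ##### -> .   bit 31 = 0  t=6,i=0
  ####. -> .   bit 30 = 0  t=1,i=9
  ###.# -> #   bit 29 = 1  t=0,i=5
  ###.. -> #   bit 28 = 1  t=1,i=10
  ##.## -> .   bit 27 = 0  t=5,i=5
  ##.#. -> .   bit 26 = 0  t=0,i=6
  ##..# -> .   bit 25 = 0  t=0,i=11
  ##... -> .   bit 24 = 0  t=7,i=13
  #.### -> #   bit 23 = 1  t=1,i=7
  #.##. -> #   bit 22 = 1  t=0,i=9
  #.#.# -> #   bit 21 = 1  t=0,i=7
  #.#.. -> .   bit 20 = 0  t=2,i=10
  #..## -> #   bit 19 = 1  t=2,i=1
  #..#. -> .   bit 18 = 0  t=0,i=12
  #...# -> .   bit 17 = 0  t=0,i=1
  #.... -> .   bit 16 = 0  t=1,i=1
  .#### -> #   bit 15 = 1  t=1,i=8
  .###. -> .   bit 14 = 0  t=0,i=4
  .##.# -> #   bit 13 = 1  t=4,i=4
  .##.. -> #   bit 12 = 1  t=0,i=10
  .#.## -> #   bit 11 = 1  t=0,i=8
  .#.#. -> #   bit 10 = 1  t=3,i=4
  .#..# -> #   bit 9 = 1  t=2,i=0
  .#... -> .   bit 8 = 0  t=0,i=0
  ..### -> .   bit 7 = 0  t=0,i=3
  ..##. -> .   bit 6 = 0  t=2,i=2
  ..#.# -> .   bit 5 = 0  t=1,i=5
  ..#.. -> #   bit 4 = 1  t=0,i=13
  ...## -> .   bit 3 = 0  t=0,i=2
  ...#. -> .   bit 2 = 0  t=1,i=4
  ....# -> #   bit 1 = 1  t=1,i=3
  ..... -> #   bit 0 = 1  t=1,i=2
  bits 00110000111010001011111000010011 = 820559379

820559379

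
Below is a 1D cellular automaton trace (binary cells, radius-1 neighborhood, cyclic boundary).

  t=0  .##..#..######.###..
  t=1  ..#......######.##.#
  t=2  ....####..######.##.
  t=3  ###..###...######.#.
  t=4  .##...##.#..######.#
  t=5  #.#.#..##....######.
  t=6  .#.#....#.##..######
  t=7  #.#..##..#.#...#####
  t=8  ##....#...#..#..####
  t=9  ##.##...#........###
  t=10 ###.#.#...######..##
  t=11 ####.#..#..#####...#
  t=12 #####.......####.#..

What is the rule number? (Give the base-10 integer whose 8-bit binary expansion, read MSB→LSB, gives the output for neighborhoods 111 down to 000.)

225

  nb ###: next=#  (t=0,i=9, bit7=1)
  nb ##.: next=#  (t=0,i=2, bit6=1)
  nb #.#: next=#  (t=0,i=14, bit5=1)
  nb #..: next=.  (t=0,i=3, bit4=0)
  nb .##: next=.  (t=0,i=1, bit3=0)
  nb .#.: next=.  (t=0,i=5, bit2=0)
  nb ..#: next=.  (t=0,i=0, bit1=0)
  nb ...: next=#  (t=0,i=19, bit0=1)
  bits 11100001 = 225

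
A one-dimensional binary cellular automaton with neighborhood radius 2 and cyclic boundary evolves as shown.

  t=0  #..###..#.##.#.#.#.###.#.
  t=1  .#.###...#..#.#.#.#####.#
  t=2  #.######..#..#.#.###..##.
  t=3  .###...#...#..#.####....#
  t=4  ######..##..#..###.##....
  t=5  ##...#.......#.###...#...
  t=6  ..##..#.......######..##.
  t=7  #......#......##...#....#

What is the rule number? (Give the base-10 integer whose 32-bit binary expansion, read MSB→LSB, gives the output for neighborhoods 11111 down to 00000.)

897765248

  nb #####: next=.  (t=1,i=20, bit31=0)
  nb ####.: next=.  (t=1,i=21, bit30=0)
  nb ###.#: next=#  (t=0,i=21, bit29=1)
  nb ###..: next=#  (t=0,i=5, bit28=1)
  nb ##.##: next=.  (t=4,i=18, bit27=0)
  nb ##.#.: next=#  (t=0,i=12, bit26=1)
  nb ##..#: next=.  (t=0,i=6, bit25=0)
  nb ##...: next=#  (t=1,i=6, bit24=1)
  nb #.###: next=#  (t=0,i=19, bit23=1)
  nb #.##.: next=.  (t=0,i=10, bit22=0)
  nb #.#.#: next=.  (t=0,i=13, bit21=0)
  nb #.#..: next=.  (t=0,i=0, bit20=0)
  nb #..##: next=.  (t=0,i=2, bit19=0)
  nb #..#.: next=.  (t=0,i=7, bit18=0)
  nb #...#: next=#  (t=1,i=7, bit17=1)
  nb #....: next=.  (t=3,i=21, bit16=0)
  nb .####: next=#  (t=1,i=19, bit15=1)
  nb .###.: next=#  (t=0,i=4, bit14=1)
  nb .##.#: next=.  (t=0,i=11, bit13=0)
  nb .##..: next=.  (t=4,i=9, bit12=0)
  nb .#.##: next=#  (t=0,i=9, bit11=1)
  nb .#.#.: next=#  (t=0,i=14, bit10=1)
  nb .#..#: next=#  (t=0,i=1, bit9=1)
  nb .#...: next=#  (t=3,i=8, bit8=1)
  nb ..###: next=#  (t=0,i=3, bit7=1)
  nb ..##.: next=.  (t=2,i=22, bit6=0)
  nb ..#.#: next=.  (t=0,i=8, bit5=0)
  nb ..#..: next=.  (t=1,i=9, bit4=0)
  nb ...##: next=.  (t=4,i=24, bit3=0)
  nb ...#.: next=.  (t=1,i=8, bit2=0)
  nb ....#: next=.  (t=3,i=22, bit1=0)
  nb .....: next=.  (t=5,i=8, bit0=0)
  bits 00110101100000101100111110000000 = 897765248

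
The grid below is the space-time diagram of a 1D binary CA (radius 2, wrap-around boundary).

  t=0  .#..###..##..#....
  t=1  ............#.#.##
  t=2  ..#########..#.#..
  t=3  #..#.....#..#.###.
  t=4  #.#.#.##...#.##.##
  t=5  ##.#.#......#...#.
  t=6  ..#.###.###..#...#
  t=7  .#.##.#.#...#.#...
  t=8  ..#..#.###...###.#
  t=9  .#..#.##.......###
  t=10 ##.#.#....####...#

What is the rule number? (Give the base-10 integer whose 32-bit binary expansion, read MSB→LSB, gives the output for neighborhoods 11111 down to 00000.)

  #####|.  b31=0 t=2,i=4
  ####.|#  b30=1 t=2,i=9
  ###.#|#  b29=1 t=3,i=16
  ###..|.  b28=0 t=0,i=6
  ##.##|.  b27=0 t=4,i=15
  ##.#.|#  b26=1 t=3,i=17
  ##..#|.  b25=0 t=0,i=7
  ##...|.  b24=0 t=1,i=0
  #.###|#  b23=1 t=3,i=14
  #.##.|.  b22=0 t=1,i=16
  #.#.#|.  b21=0 t=1,i=14
  #.#..|#  b20=1 t=2,i=15
  #..##|.  b19=0 t=0,i=3
  #..#.|#  b18=1 t=0,i=12
  #...#|.  b17=0 t=4,i=9
  #....|.  b16=0 t=0,i=15
  .####|#  b15=1 t=2,i=3
  .###.|.  b14=0 t=0,i=5
  .##.#|.  b13=0 t=4,i=14
  .##..|.  b12=0 t=0,i=10
  .#.##|#  b11=1 t=1,i=15
  .#.#.|#  b10=1 t=1,i=13
  .#..#|.  b9=0 t=0,i=2
  .#...|#  b8=1 t=0,i=14
  ..###|.  b7=0 t=0,i=4
  ..##.|.  b6=0 t=0,i=9
  ..#.#|.  b5=0 t=1,i=12
  ..#..|.  b4=0 t=0,i=1
  ...##|.  b3=0 t=2,i=1
  ...#.|.  b2=0 t=0,i=0
  ....#|#  b1=1 t=0,i=17
  .....|#  b0=1 t=0,i=16
  bits 01100100100101001000110100000011 = 1687457027

1687457027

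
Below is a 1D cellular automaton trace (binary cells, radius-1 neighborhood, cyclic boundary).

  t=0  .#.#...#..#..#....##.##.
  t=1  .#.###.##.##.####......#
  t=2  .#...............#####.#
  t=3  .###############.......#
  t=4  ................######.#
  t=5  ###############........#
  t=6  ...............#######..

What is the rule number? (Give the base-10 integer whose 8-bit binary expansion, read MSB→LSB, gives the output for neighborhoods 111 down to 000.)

  ###|.  b7=0 t=1,i=4
  ##.|.  b6=0 t=0,i=19
  #.#|.  b5=0 t=0,i=2
  #..|#  b4=1 t=0,i=4
  .##|.  b3=0 t=0,i=18
  .#.|#  b2=1 t=0,i=1
  ..#|.  b1=0 t=0,i=0
  ...|#  b0=1 t=0,i=5
  bits 00010101 = 21

21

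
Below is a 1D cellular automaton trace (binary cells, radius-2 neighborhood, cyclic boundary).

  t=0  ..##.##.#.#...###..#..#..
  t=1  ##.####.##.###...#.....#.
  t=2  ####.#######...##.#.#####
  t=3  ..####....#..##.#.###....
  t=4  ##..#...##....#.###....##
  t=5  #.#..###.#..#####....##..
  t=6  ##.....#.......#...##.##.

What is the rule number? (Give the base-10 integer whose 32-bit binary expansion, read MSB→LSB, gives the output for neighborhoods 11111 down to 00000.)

1793211695

  nb #####: next=.  (t=2,i=0, bit31=0)
  nb ####.: next=#  (t=1,i=5, bit30=1)
  nb ###.#: next=#  (t=1,i=6, bit29=1)
  nb ###..: next=.  (t=0,i=16, bit28=0)
  nb ##.##: next=#  (t=0,i=4, bit27=1)
  nb ##.#.: next=.  (t=0,i=7, bit26=0)
  nb ##..#: next=#  (t=0,i=17, bit25=1)
  nb ##...: next=.  (t=1,i=14, bit24=0)
  nb #.###: next=#  (t=1,i=3, bit23=1)
  nb #.##.: next=#  (t=0,i=5, bit22=1)
  nb #.#.#: next=#  (t=0,i=8, bit21=1)
  nb #.#..: next=.  (t=0,i=10, bit20=0)
  nb #..##: next=.  (t=3,i=12, bit19=0)
  nb #..#.: next=.  (t=0,i=18, bit18=0)
  nb #...#: next=#  (t=0,i=12, bit17=1)
  nb #....: next=.  (t=0,i=24, bit16=0)
  nb .####: next=.  (t=1,i=4, bit15=0)
  nb .###.: next=.  (t=0,i=15, bit14=0)
  nb .##.#: next=#  (t=0,i=3, bit13=1)
  nb .##..: next=#  (t=4,i=9, bit12=1)
  nb .#.##: next=#  (t=1,i=24, bit11=1)
  nb .#.#.: next=#  (t=0,i=9, bit10=1)
  nb .#..#: next=.  (t=0,i=20, bit9=0)
  nb .#...: next=#  (t=0,i=11, bit8=1)
  nb ..###: next=.  (t=0,i=14, bit7=0)
  nb ..##.: next=.  (t=0,i=2, bit6=0)
  nb ..#.#: next=#  (t=1,i=23, bit5=1)
  nb ..#..: next=.  (t=0,i=19, bit4=0)
  nb ...##: next=#  (t=0,i=1, bit3=1)
  nb ...#.: next=#  (t=1,i=16, bit2=1)
  nb ....#: next=#  (t=0,i=0, bit1=1)
  nb .....: next=#  (t=1,i=20, bit0=1)
  bits 01101010111000100011110100101111 = 1793211695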